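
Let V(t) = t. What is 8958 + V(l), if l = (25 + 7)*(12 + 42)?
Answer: 10686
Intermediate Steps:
l = 1728 (l = 32*54 = 1728)
8958 + V(l) = 8958 + 1728 = 10686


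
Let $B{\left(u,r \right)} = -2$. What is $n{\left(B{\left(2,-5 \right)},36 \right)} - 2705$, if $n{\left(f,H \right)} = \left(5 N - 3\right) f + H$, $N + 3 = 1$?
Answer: $-2643$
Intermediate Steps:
$N = -2$ ($N = -3 + 1 = -2$)
$n{\left(f,H \right)} = H - 13 f$ ($n{\left(f,H \right)} = \left(5 \left(-2\right) - 3\right) f + H = \left(-10 - 3\right) f + H = - 13 f + H = H - 13 f$)
$n{\left(B{\left(2,-5 \right)},36 \right)} - 2705 = \left(36 - -26\right) - 2705 = \left(36 + 26\right) - 2705 = 62 - 2705 = -2643$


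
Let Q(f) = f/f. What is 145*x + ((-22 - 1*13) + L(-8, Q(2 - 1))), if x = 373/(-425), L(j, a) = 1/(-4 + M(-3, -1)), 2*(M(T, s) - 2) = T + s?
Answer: -55253/340 ≈ -162.51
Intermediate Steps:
M(T, s) = 2 + T/2 + s/2 (M(T, s) = 2 + (T + s)/2 = 2 + (T/2 + s/2) = 2 + T/2 + s/2)
Q(f) = 1
L(j, a) = -1/4 (L(j, a) = 1/(-4 + (2 + (1/2)*(-3) + (1/2)*(-1))) = 1/(-4 + (2 - 3/2 - 1/2)) = 1/(-4 + 0) = 1/(-4) = -1/4)
x = -373/425 (x = 373*(-1/425) = -373/425 ≈ -0.87765)
145*x + ((-22 - 1*13) + L(-8, Q(2 - 1))) = 145*(-373/425) + ((-22 - 1*13) - 1/4) = -10817/85 + ((-22 - 13) - 1/4) = -10817/85 + (-35 - 1/4) = -10817/85 - 141/4 = -55253/340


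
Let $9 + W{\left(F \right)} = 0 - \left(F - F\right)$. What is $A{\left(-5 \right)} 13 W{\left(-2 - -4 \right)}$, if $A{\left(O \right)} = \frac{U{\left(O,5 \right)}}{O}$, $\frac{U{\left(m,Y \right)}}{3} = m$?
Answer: $-351$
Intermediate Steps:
$U{\left(m,Y \right)} = 3 m$
$W{\left(F \right)} = -9$ ($W{\left(F \right)} = -9 + \left(0 - \left(F - F\right)\right) = -9 + \left(0 - 0\right) = -9 + \left(0 + 0\right) = -9 + 0 = -9$)
$A{\left(O \right)} = 3$ ($A{\left(O \right)} = \frac{3 O}{O} = 3$)
$A{\left(-5 \right)} 13 W{\left(-2 - -4 \right)} = 3 \cdot 13 \left(-9\right) = 39 \left(-9\right) = -351$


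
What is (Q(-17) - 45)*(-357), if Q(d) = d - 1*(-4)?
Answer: 20706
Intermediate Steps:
Q(d) = 4 + d (Q(d) = d + 4 = 4 + d)
(Q(-17) - 45)*(-357) = ((4 - 17) - 45)*(-357) = (-13 - 45)*(-357) = -58*(-357) = 20706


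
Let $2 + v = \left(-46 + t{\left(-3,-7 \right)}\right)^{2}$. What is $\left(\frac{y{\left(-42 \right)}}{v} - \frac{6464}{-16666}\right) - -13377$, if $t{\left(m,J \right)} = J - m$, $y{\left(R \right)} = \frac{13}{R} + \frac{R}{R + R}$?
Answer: $\frac{2923845608683}{218566257} \approx 13377.0$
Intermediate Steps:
$y{\left(R \right)} = \frac{1}{2} + \frac{13}{R}$ ($y{\left(R \right)} = \frac{13}{R} + \frac{R}{2 R} = \frac{13}{R} + R \frac{1}{2 R} = \frac{13}{R} + \frac{1}{2} = \frac{1}{2} + \frac{13}{R}$)
$v = 2498$ ($v = -2 + \left(-46 - 4\right)^{2} = -2 + \left(-50\right)^{2} = -2 + 2500 = 2498$)
$\left(\frac{y{\left(-42 \right)}}{v} - \frac{6464}{-16666}\right) - -13377 = \left(\frac{\frac{1}{2} \frac{1}{-42} \left(26 - 42\right)}{2498} - \frac{6464}{-16666}\right) - -13377 = \left(\frac{1}{2} \left(- \frac{1}{42}\right) \left(-16\right) \frac{1}{2498} - - \frac{3232}{8333}\right) + 13377 = \left(\frac{4}{21} \cdot \frac{1}{2498} + \frac{3232}{8333}\right) + 13377 = \left(\frac{2}{26229} + \frac{3232}{8333}\right) + 13377 = \frac{84788794}{218566257} + 13377 = \frac{2923845608683}{218566257}$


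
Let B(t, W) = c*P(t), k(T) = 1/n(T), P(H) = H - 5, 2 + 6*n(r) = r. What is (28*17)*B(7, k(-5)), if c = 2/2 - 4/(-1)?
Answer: 4760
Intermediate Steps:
n(r) = -1/3 + r/6
P(H) = -5 + H
k(T) = 1/(-1/3 + T/6)
c = 5 (c = 2*(1/2) - 4*(-1) = 1 + 4 = 5)
B(t, W) = -25 + 5*t (B(t, W) = 5*(-5 + t) = -25 + 5*t)
(28*17)*B(7, k(-5)) = (28*17)*(-25 + 5*7) = 476*(-25 + 35) = 476*10 = 4760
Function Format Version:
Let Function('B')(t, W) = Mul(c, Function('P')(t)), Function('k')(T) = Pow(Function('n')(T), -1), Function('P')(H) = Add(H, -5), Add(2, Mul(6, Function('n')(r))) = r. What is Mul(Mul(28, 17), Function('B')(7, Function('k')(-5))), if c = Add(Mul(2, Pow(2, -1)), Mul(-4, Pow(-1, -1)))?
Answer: 4760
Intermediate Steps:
Function('n')(r) = Add(Rational(-1, 3), Mul(Rational(1, 6), r))
Function('P')(H) = Add(-5, H)
Function('k')(T) = Pow(Add(Rational(-1, 3), Mul(Rational(1, 6), T)), -1)
c = 5 (c = Add(Mul(2, Rational(1, 2)), Mul(-4, -1)) = Add(1, 4) = 5)
Function('B')(t, W) = Add(-25, Mul(5, t)) (Function('B')(t, W) = Mul(5, Add(-5, t)) = Add(-25, Mul(5, t)))
Mul(Mul(28, 17), Function('B')(7, Function('k')(-5))) = Mul(Mul(28, 17), Add(-25, Mul(5, 7))) = Mul(476, Add(-25, 35)) = Mul(476, 10) = 4760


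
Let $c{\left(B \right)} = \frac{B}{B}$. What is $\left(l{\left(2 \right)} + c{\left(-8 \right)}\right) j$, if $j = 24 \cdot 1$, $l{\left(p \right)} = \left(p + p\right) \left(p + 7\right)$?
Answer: $888$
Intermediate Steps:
$c{\left(B \right)} = 1$
$l{\left(p \right)} = 2 p \left(7 + p\right)$
$j = 24$
$\left(l{\left(2 \right)} + c{\left(-8 \right)}\right) j = \left(2 \cdot 2 \left(7 + 2\right) + 1\right) 24 = \left(2 \cdot 2 \cdot 9 + 1\right) 24 = \left(36 + 1\right) 24 = 37 \cdot 24 = 888$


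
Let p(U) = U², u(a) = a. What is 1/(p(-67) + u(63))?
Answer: 1/4552 ≈ 0.00021968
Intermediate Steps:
1/(p(-67) + u(63)) = 1/((-67)² + 63) = 1/(4489 + 63) = 1/4552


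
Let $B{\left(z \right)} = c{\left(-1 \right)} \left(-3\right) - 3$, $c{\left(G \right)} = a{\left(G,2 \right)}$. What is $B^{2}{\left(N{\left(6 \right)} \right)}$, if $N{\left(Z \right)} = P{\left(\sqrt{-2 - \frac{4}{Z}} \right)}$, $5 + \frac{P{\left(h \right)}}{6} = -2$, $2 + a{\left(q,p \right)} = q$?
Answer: $36$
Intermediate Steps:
$a{\left(q,p \right)} = -2 + q$
$c{\left(G \right)} = -2 + G$
$P{\left(h \right)} = -42$ ($P{\left(h \right)} = -30 + 6 \left(-2\right) = -30 - 12 = -42$)
$N{\left(Z \right)} = -42$
$B{\left(z \right)} = 6$ ($B{\left(z \right)} = \left(-2 - 1\right) \left(-3\right) - 3 = \left(-3\right) \left(-3\right) - 3 = 9 - 3 = 6$)
$B^{2}{\left(N{\left(6 \right)} \right)} = 6^{2} = 36$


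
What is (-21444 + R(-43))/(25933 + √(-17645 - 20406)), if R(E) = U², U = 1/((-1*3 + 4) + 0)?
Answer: -556081319/672558540 + 21443*I*√38051/672558540 ≈ -0.82681 + 0.0062193*I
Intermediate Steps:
U = 1 (U = 1/((-3 + 4) + 0) = 1/(1 + 0) = 1/1 = 1)
R(E) = 1 (R(E) = 1² = 1)
(-21444 + R(-43))/(25933 + √(-17645 - 20406)) = (-21444 + 1)/(25933 + √(-17645 - 20406)) = -21443/(25933 + √(-38051)) = -21443/(25933 + I*√38051)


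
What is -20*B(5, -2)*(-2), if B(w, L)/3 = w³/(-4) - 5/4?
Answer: -3900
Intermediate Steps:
B(w, L) = -15/4 - 3*w³/4 (B(w, L) = 3*(w³/(-4) - 5/4) = 3*(w³*(-¼) - 5*¼) = 3*(-w³/4 - 5/4) = 3*(-5/4 - w³/4) = -15/4 - 3*w³/4)
-20*B(5, -2)*(-2) = -20*(-15/4 - ¾*5³)*(-2) = -20*(-15/4 - ¾*125)*(-2) = -20*(-15/4 - 375/4)*(-2) = -(-1950)*(-2) = -20*195 = -3900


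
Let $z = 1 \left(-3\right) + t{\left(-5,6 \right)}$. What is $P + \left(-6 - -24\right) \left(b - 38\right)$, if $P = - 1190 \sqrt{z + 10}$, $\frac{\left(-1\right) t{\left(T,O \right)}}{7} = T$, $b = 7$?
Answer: $-558 - 1190 \sqrt{42} \approx -8270.1$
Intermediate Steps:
$t{\left(T,O \right)} = - 7 T$
$z = 32$ ($z = 1 \left(-3\right) - -35 = -3 + 35 = 32$)
$P = - 1190 \sqrt{42}$ ($P = - 1190 \sqrt{32 + 10} = - 1190 \sqrt{42} \approx -7712.1$)
$P + \left(-6 - -24\right) \left(b - 38\right) = - 1190 \sqrt{42} + \left(-6 - -24\right) \left(7 - 38\right) = - 1190 \sqrt{42} + \left(-6 + 24\right) \left(-31\right) = - 1190 \sqrt{42} + 18 \left(-31\right) = - 1190 \sqrt{42} - 558 = -558 - 1190 \sqrt{42}$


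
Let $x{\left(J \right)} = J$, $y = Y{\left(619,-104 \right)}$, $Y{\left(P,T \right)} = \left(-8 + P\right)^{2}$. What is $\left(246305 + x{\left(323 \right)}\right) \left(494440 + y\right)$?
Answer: $214014159908$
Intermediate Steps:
$y = 373321$ ($y = \left(-8 + 619\right)^{2} = 611^{2} = 373321$)
$\left(246305 + x{\left(323 \right)}\right) \left(494440 + y\right) = \left(246305 + 323\right) \left(494440 + 373321\right) = 246628 \cdot 867761 = 214014159908$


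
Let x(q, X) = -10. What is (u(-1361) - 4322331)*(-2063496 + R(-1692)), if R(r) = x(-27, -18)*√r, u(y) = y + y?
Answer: 8924729565288 + 259503180*I*√47 ≈ 8.9247e+12 + 1.7791e+9*I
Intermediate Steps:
u(y) = 2*y
R(r) = -10*√r
(u(-1361) - 4322331)*(-2063496 + R(-1692)) = (2*(-1361) - 4322331)*(-2063496 - 60*I*√47) = (-2722 - 4322331)*(-2063496 - 60*I*√47) = -4325053*(-2063496 - 60*I*√47) = 8924729565288 + 259503180*I*√47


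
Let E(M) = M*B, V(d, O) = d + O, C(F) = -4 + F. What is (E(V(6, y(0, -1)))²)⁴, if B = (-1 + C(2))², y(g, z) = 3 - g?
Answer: 1853020188851841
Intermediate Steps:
B = 9 (B = (-1 + (-4 + 2))² = (-1 - 2)² = (-3)² = 9)
V(d, O) = O + d
E(M) = 9*M (E(M) = M*9 = 9*M)
(E(V(6, y(0, -1)))²)⁴ = ((9*((3 - 1*0) + 6))²)⁴ = ((9*((3 + 0) + 6))²)⁴ = ((9*(3 + 6))²)⁴ = ((9*9)²)⁴ = (81²)⁴ = 6561⁴ = 1853020188851841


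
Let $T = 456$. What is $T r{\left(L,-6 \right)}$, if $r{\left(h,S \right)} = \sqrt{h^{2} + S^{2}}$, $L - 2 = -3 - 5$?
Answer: $2736 \sqrt{2} \approx 3869.3$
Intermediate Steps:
$L = -6$ ($L = 2 - 8 = -6$)
$r{\left(h,S \right)} = \sqrt{S^{2} + h^{2}}$
$T r{\left(L,-6 \right)} = 456 \sqrt{\left(-6\right)^{2} + \left(-6\right)^{2}} = 456 \sqrt{36 + 36} = 456 \sqrt{72} = 456 \cdot 6 \sqrt{2} = 2736 \sqrt{2}$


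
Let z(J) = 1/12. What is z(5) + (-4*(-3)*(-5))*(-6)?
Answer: 4321/12 ≈ 360.08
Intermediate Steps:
z(J) = 1/12
z(5) + (-4*(-3)*(-5))*(-6) = 1/12 + (-4*(-3)*(-5))*(-6) = 1/12 + (12*(-5))*(-6) = 1/12 - 60*(-6) = 1/12 + 360 = 4321/12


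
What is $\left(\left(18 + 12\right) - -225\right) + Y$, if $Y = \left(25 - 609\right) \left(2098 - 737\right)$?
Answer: $-794569$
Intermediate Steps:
$Y = -794824$ ($Y = \left(-584\right) 1361 = -794824$)
$\left(\left(18 + 12\right) - -225\right) + Y = \left(\left(18 + 12\right) - -225\right) - 794824 = \left(30 + 225\right) - 794824 = 255 - 794824 = -794569$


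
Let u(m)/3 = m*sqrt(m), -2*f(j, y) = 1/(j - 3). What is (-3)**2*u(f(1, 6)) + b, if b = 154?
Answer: 1259/8 ≈ 157.38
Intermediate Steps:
f(j, y) = -1/(2*(-3 + j)) (f(j, y) = -1/(2*(j - 3)) = -1/(2*(-3 + j)))
u(m) = 3*m**(3/2) (u(m) = 3*(m*sqrt(m)) = 3*m**(3/2))
(-3)**2*u(f(1, 6)) + b = (-3)**2*(3*(-1/(-6 + 2*1))**(3/2)) + 154 = 9*(3*(-1/(-6 + 2))**(3/2)) + 154 = 9*(3*(-1/(-4))**(3/2)) + 154 = 9*(3*(-1*(-1/4))**(3/2)) + 154 = 9*(3*(1/4)**(3/2)) + 154 = 9*(3*(1/8)) + 154 = 9*(3/8) + 154 = 27/8 + 154 = 1259/8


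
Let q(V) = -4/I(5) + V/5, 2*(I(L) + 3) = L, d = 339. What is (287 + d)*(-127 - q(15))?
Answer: -86388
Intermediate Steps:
I(L) = -3 + L/2
q(V) = 8 + V/5 (q(V) = -4/(-3 + (1/2)*5) + V/5 = -4/(-3 + 5/2) + V*(1/5) = -4/(-1/2) + V/5 = -4*(-2) + V/5 = 8 + V/5)
(287 + d)*(-127 - q(15)) = (287 + 339)*(-127 - (8 + (1/5)*15)) = 626*(-127 - (8 + 3)) = 626*(-127 - 1*11) = 626*(-127 - 11) = 626*(-138) = -86388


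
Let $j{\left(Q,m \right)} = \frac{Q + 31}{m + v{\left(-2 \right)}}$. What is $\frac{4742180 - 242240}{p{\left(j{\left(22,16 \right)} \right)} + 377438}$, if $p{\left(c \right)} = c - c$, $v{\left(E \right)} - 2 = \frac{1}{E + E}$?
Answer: $\frac{2249970}{188719} \approx 11.922$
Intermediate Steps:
$v{\left(E \right)} = 2 + \frac{1}{2 E}$ ($v{\left(E \right)} = 2 + \frac{1}{E + E} = 2 + \frac{1}{2 E}$)
$j{\left(Q,m \right)} = \frac{31 + Q}{\frac{7}{4} + m}$ ($j{\left(Q,m \right)} = \frac{Q + 31}{m + \left(2 + \frac{1}{2 \left(-2\right)}\right)} = \frac{31 + Q}{m + \left(2 + \frac{1}{2} \left(- \frac{1}{2}\right)\right)} = \frac{31 + Q}{m + \left(2 - \frac{1}{4}\right)} = \frac{31 + Q}{m + \frac{7}{4}} = \frac{31 + Q}{\frac{7}{4} + m}$)
$p{\left(c \right)} = 0$
$\frac{4742180 - 242240}{p{\left(j{\left(22,16 \right)} \right)} + 377438} = \frac{4742180 - 242240}{0 + 377438} = \frac{4499940}{377438} = 4499940 \cdot \frac{1}{377438} = \frac{2249970}{188719}$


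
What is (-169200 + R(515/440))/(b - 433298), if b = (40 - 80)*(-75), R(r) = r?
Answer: 14889497/37866224 ≈ 0.39321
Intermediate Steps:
b = 3000 (b = -40*(-75) = 3000)
(-169200 + R(515/440))/(b - 433298) = (-169200 + 515/440)/(3000 - 433298) = (-169200 + 515*(1/440))/(-430298) = (-169200 + 103/88)*(-1/430298) = -14889497/88*(-1/430298) = 14889497/37866224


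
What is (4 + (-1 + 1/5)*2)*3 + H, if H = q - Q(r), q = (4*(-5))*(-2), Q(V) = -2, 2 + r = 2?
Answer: 246/5 ≈ 49.200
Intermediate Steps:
r = 0 (r = -2 + 2 = 0)
q = 40 (q = -20*(-2) = 40)
H = 42 (H = 40 - 1*(-2) = 40 + 2 = 42)
(4 + (-1 + 1/5)*2)*3 + H = (4 + (-1 + 1/5)*2)*3 + 42 = (4 + (-1 + ⅕)*2)*3 + 42 = (4 - ⅘*2)*3 + 42 = (4 - 8/5)*3 + 42 = (12/5)*3 + 42 = 36/5 + 42 = 246/5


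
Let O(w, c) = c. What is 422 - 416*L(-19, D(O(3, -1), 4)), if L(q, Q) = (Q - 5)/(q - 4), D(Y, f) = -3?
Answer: 6378/23 ≈ 277.30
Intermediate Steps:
L(q, Q) = (-5 + Q)/(-4 + q)
422 - 416*L(-19, D(O(3, -1), 4)) = 422 - 416*(-5 - 3)/(-4 - 19) = 422 - 416*(-8)/(-23) = 422 - (-416)*(-8)/23 = 422 - 416*8/23 = 422 - 3328/23 = 6378/23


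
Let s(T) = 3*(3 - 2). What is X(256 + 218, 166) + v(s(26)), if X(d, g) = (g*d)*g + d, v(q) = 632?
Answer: 13062650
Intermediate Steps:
s(T) = 3 (s(T) = 3*1 = 3)
X(d, g) = d + d*g² (X(d, g) = (d*g)*g + d = d*g² + d = d + d*g²)
X(256 + 218, 166) + v(s(26)) = (256 + 218)*(1 + 166²) + 632 = 474*(1 + 27556) + 632 = 474*27557 + 632 = 13062018 + 632 = 13062650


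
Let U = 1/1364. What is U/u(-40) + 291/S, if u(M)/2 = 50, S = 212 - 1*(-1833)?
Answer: 7938889/55787600 ≈ 0.14231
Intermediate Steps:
S = 2045 (S = 212 + 1833 = 2045)
u(M) = 100 (u(M) = 2*50 = 100)
U = 1/1364 ≈ 0.00073314
U/u(-40) + 291/S = (1/1364)/100 + 291/2045 = (1/1364)*(1/100) + 291*(1/2045) = 1/136400 + 291/2045 = 7938889/55787600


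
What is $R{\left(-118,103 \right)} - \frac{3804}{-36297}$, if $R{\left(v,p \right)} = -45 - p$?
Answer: $- \frac{1789384}{12099} \approx -147.9$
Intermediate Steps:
$R{\left(-118,103 \right)} - \frac{3804}{-36297} = \left(-45 - 103\right) - \frac{3804}{-36297} = \left(-45 - 103\right) - - \frac{1268}{12099} = -148 + \frac{1268}{12099} = - \frac{1789384}{12099}$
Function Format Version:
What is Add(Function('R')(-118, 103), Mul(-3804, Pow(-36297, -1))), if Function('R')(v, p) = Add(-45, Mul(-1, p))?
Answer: Rational(-1789384, 12099) ≈ -147.90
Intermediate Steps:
Add(Function('R')(-118, 103), Mul(-3804, Pow(-36297, -1))) = Add(Add(-45, Mul(-1, 103)), Mul(-3804, Pow(-36297, -1))) = Add(Add(-45, -103), Mul(-3804, Rational(-1, 36297))) = Add(-148, Rational(1268, 12099)) = Rational(-1789384, 12099)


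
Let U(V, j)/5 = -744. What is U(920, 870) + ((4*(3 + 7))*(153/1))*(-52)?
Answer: -321960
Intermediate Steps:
U(V, j) = -3720 (U(V, j) = 5*(-744) = -3720)
U(920, 870) + ((4*(3 + 7))*(153/1))*(-52) = -3720 + ((4*(3 + 7))*(153/1))*(-52) = -3720 + ((4*10)*(153*1))*(-52) = -3720 + (40*153)*(-52) = -3720 + 6120*(-52) = -3720 - 318240 = -321960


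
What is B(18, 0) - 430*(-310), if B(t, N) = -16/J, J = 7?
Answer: 933084/7 ≈ 1.3330e+5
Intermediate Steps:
B(t, N) = -16/7
B(18, 0) - 430*(-310) = -16/7 - 430*(-310) = -16/7 + 133300 = 933084/7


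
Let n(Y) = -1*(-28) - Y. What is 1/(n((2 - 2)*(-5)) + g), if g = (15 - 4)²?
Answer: 1/149 ≈ 0.0067114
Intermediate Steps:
g = 121 (g = 11² = 121)
n(Y) = 28 - Y
1/(n((2 - 2)*(-5)) + g) = 1/((28 - (2 - 2)*(-5)) + 121) = 1/((28 - 0*(-5)) + 121) = 1/((28 - 1*0) + 121) = 1/((28 + 0) + 121) = 1/(28 + 121) = 1/149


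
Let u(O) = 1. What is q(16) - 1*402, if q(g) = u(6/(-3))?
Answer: -401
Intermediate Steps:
q(g) = 1
q(16) - 1*402 = 1 - 1*402 = 1 - 402 = -401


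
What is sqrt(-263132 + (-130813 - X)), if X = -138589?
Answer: 2*I*sqrt(63839) ≈ 505.33*I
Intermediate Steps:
sqrt(-263132 + (-130813 - X)) = sqrt(-263132 + (-130813 - 1*(-138589))) = sqrt(-263132 + (-130813 + 138589)) = sqrt(-263132 + 7776) = sqrt(-255356) = 2*I*sqrt(63839)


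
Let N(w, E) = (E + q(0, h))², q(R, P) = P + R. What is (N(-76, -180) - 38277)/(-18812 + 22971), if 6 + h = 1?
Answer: -4052/4159 ≈ -0.97427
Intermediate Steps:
h = -5 (h = -6 + 1 = -5)
N(w, E) = (-5 + E)² (N(w, E) = (E + (-5 + 0))² = (E - 5)² = (-5 + E)²)
(N(-76, -180) - 38277)/(-18812 + 22971) = ((-5 - 180)² - 38277)/(-18812 + 22971) = ((-185)² - 38277)/4159 = (34225 - 38277)*(1/4159) = -4052*1/4159 = -4052/4159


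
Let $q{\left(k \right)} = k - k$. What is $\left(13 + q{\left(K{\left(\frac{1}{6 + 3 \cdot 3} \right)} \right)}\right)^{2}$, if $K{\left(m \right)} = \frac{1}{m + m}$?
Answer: $169$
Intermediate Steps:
$K{\left(m \right)} = \frac{1}{2 m}$
$q{\left(k \right)} = 0$
$\left(13 + q{\left(K{\left(\frac{1}{6 + 3 \cdot 3} \right)} \right)}\right)^{2} = \left(13 + 0\right)^{2} = 13^{2} = 169$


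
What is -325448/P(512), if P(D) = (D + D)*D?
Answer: -40681/65536 ≈ -0.62074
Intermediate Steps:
P(D) = 2*D**2 (P(D) = (2*D)*D = 2*D**2)
-325448/P(512) = -325448/(2*512**2) = -325448/(2*262144) = -325448/524288 = -325448*1/524288 = -40681/65536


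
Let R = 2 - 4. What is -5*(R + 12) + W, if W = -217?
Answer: -267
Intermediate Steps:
R = -2
-5*(R + 12) + W = -5*(-2 + 12) - 217 = -5*10 - 217 = -50 - 217 = -267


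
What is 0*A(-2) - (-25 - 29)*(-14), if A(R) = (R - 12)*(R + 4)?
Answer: -756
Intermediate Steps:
A(R) = (-12 + R)*(4 + R)
0*A(-2) - (-25 - 29)*(-14) = 0*(-48 + (-2)² - 8*(-2)) - (-25 - 29)*(-14) = 0*(-48 + 4 + 16) - (-54)*(-14) = 0*(-28) - 1*756 = 0 - 756 = -756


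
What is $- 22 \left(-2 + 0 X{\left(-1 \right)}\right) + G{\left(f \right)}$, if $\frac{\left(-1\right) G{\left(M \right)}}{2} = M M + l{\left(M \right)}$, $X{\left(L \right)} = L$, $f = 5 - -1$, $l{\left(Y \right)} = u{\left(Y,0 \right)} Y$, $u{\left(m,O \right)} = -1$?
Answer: $-16$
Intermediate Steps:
$l{\left(Y \right)} = - Y$
$f = 6$ ($f = 5 + 1 = 6$)
$G{\left(M \right)} = - 2 M^{2} + 2 M$ ($G{\left(M \right)} = - 2 \left(M M - M\right) = - 2 \left(M^{2} - M\right) = - 2 M^{2} + 2 M$)
$- 22 \left(-2 + 0 X{\left(-1 \right)}\right) + G{\left(f \right)} = - 22 \left(-2 + 0 \left(-1\right)\right) + 2 \cdot 6 \left(1 - 6\right) = - 22 \left(-2 + 0\right) + 2 \cdot 6 \left(1 - 6\right) = \left(-22\right) \left(-2\right) + 2 \cdot 6 \left(-5\right) = 44 - 60 = -16$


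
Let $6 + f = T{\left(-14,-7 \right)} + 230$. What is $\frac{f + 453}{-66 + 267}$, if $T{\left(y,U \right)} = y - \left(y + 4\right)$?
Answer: $\frac{673}{201} \approx 3.3483$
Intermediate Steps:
$T{\left(y,U \right)} = -4$ ($T{\left(y,U \right)} = y - \left(4 + y\right) = -4$)
$f = 220$ ($f = -6 + \left(-4 + 230\right) = -6 + 226 = 220$)
$\frac{f + 453}{-66 + 267} = \frac{220 + 453}{-66 + 267} = \frac{673}{201}$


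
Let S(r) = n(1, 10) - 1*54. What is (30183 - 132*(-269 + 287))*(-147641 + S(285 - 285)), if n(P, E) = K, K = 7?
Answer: -4106760216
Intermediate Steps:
n(P, E) = 7
S(r) = -47 (S(r) = 7 - 1*54 = 7 - 54 = -47)
(30183 - 132*(-269 + 287))*(-147641 + S(285 - 285)) = (30183 - 132*(-269 + 287))*(-147641 - 47) = (30183 - 132*18)*(-147688) = (30183 - 2376)*(-147688) = 27807*(-147688) = -4106760216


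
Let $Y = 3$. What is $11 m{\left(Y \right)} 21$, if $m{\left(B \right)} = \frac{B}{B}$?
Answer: $231$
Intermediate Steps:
$m{\left(B \right)} = 1$
$11 m{\left(Y \right)} 21 = 11 \cdot 1 \cdot 21 = 11 \cdot 21 = 231$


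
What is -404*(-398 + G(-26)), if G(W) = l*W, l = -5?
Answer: 108272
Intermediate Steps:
G(W) = -5*W
-404*(-398 + G(-26)) = -404*(-398 - 5*(-26)) = -404*(-398 + 130) = -404*(-268) = 108272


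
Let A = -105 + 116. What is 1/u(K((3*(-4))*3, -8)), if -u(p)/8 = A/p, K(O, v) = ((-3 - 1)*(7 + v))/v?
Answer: 1/176 ≈ 0.0056818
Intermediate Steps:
A = 11
K(O, v) = (-28 - 4*v)/v (K(O, v) = (-4*(7 + v))/v = (-28 - 4*v)/v)
u(p) = -88/p
1/u(K((3*(-4))*3, -8)) = 1/(-88/(-4 - 28/(-8))) = 1/(-88/(-4 - 28*(-⅛))) = 1/(-88/(-4 + 7/2)) = 1/(-88/(-½)) = 1/(-88*(-2)) = 1/176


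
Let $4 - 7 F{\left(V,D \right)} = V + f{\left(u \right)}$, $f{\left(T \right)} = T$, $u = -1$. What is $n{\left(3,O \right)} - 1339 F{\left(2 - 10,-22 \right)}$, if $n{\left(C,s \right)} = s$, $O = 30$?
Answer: $- \frac{17197}{7} \approx -2456.7$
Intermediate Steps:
$F{\left(V,D \right)} = \frac{5}{7} - \frac{V}{7}$ ($F{\left(V,D \right)} = \frac{4}{7} - \frac{V - 1}{7} = \frac{4}{7} - \frac{-1 + V}{7} = \frac{4}{7} - \left(- \frac{1}{7} + \frac{V}{7}\right) = \frac{5}{7} - \frac{V}{7}$)
$n{\left(3,O \right)} - 1339 F{\left(2 - 10,-22 \right)} = 30 - 1339 \left(\frac{5}{7} - \frac{2 - 10}{7}\right) = 30 - 1339 \left(\frac{5}{7} - - \frac{8}{7}\right) = 30 - 1339 \left(\frac{5}{7} + \frac{8}{7}\right) = 30 - \frac{17407}{7} = - \frac{17197}{7}$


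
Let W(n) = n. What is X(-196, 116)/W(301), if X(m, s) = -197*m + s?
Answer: 38728/301 ≈ 128.66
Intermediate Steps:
X(m, s) = s - 197*m
X(-196, 116)/W(301) = (116 - 197*(-196))/301 = (116 + 38612)*(1/301) = 38728*(1/301) = 38728/301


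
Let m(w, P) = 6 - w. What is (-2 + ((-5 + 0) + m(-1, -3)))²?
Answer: 0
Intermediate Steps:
(-2 + ((-5 + 0) + m(-1, -3)))² = (-2 + ((-5 + 0) + (6 - 1*(-1))))² = (-2 + (-5 + (6 + 1)))² = (-2 + (-5 + 7))² = (-2 + 2)² = 0² = 0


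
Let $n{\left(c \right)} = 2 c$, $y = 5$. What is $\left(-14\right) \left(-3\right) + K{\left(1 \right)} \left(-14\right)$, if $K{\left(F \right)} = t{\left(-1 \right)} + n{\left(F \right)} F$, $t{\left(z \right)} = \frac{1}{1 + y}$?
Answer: $\frac{35}{3} \approx 11.667$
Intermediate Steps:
$t{\left(z \right)} = \frac{1}{6}$ ($t{\left(z \right)} = \frac{1}{1 + 5} = \frac{1}{6}$)
$K{\left(F \right)} = \frac{1}{6} + 2 F^{2}$ ($K{\left(F \right)} = \frac{1}{6} + 2 F F = \frac{1}{6} + 2 F^{2}$)
$\left(-14\right) \left(-3\right) + K{\left(1 \right)} \left(-14\right) = \left(-14\right) \left(-3\right) + \left(\frac{1}{6} + 2 \cdot 1^{2}\right) \left(-14\right) = 42 + \left(\frac{1}{6} + 2 \cdot 1\right) \left(-14\right) = 42 + \left(\frac{1}{6} + 2\right) \left(-14\right) = 42 + \frac{13}{6} \left(-14\right) = 42 - \frac{91}{3} = \frac{35}{3}$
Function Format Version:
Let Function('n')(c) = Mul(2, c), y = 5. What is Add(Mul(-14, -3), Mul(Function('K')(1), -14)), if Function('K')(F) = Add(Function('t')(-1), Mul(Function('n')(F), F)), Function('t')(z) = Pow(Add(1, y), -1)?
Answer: Rational(35, 3) ≈ 11.667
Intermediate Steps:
Function('t')(z) = Rational(1, 6) (Function('t')(z) = Pow(Add(1, 5), -1) = Pow(6, -1) = Rational(1, 6))
Function('K')(F) = Add(Rational(1, 6), Mul(2, Pow(F, 2))) (Function('K')(F) = Add(Rational(1, 6), Mul(Mul(2, F), F)) = Add(Rational(1, 6), Mul(2, Pow(F, 2))))
Add(Mul(-14, -3), Mul(Function('K')(1), -14)) = Add(Mul(-14, -3), Mul(Add(Rational(1, 6), Mul(2, Pow(1, 2))), -14)) = Add(42, Mul(Add(Rational(1, 6), Mul(2, 1)), -14)) = Add(42, Mul(Add(Rational(1, 6), 2), -14)) = Add(42, Mul(Rational(13, 6), -14)) = Add(42, Rational(-91, 3)) = Rational(35, 3)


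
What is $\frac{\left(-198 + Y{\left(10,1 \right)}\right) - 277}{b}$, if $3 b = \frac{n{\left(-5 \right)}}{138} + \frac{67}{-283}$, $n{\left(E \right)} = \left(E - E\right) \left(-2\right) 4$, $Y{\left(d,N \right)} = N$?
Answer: $\frac{402426}{67} \approx 6006.4$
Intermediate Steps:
$n{\left(E \right)} = 0$ ($n{\left(E \right)} = 0 \left(-2\right) 4 = 0 \cdot 4 = 0$)
$b = - \frac{67}{849}$ ($b = \frac{\frac{0}{138} + \frac{67}{-283}}{3} = \frac{0 \cdot \frac{1}{138} + 67 \left(- \frac{1}{283}\right)}{3} = \frac{0 - \frac{67}{283}}{3} = \frac{1}{3} \left(- \frac{67}{283}\right) = - \frac{67}{849} \approx -0.078916$)
$\frac{\left(-198 + Y{\left(10,1 \right)}\right) - 277}{b} = \frac{\left(-198 + 1\right) - 277}{- \frac{67}{849}} = \left(-197 - 277\right) \left(- \frac{849}{67}\right) = \left(-474\right) \left(- \frac{849}{67}\right) = \frac{402426}{67}$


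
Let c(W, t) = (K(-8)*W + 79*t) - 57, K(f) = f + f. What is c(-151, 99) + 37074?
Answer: 47254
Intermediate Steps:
K(f) = 2*f
c(W, t) = -57 - 16*W + 79*t (c(W, t) = ((2*(-8))*W + 79*t) - 57 = (-16*W + 79*t) - 57 = -57 - 16*W + 79*t)
c(-151, 99) + 37074 = (-57 - 16*(-151) + 79*99) + 37074 = (-57 + 2416 + 7821) + 37074 = 10180 + 37074 = 47254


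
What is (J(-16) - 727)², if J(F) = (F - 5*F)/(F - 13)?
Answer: 447195609/841 ≈ 5.3174e+5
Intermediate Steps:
J(F) = -4*F/(-13 + F) (J(F) = (-4*F)/(-13 + F) = -4*F/(-13 + F))
(J(-16) - 727)² = (-4*(-16)/(-13 - 16) - 727)² = (-4*(-16)/(-29) - 727)² = (-4*(-16)*(-1/29) - 727)² = (-64/29 - 727)² = (-21147/29)² = 447195609/841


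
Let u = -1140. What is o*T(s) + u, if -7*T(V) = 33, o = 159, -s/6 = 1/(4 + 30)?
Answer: -13227/7 ≈ -1889.6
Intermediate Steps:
s = -3/17 (s = -6/(4 + 30) = -6/34 = -6*1/34 = -3/17 ≈ -0.17647)
T(V) = -33/7 (T(V) = -⅐*33 = -33/7)
o*T(s) + u = 159*(-33/7) - 1140 = -5247/7 - 1140 = -13227/7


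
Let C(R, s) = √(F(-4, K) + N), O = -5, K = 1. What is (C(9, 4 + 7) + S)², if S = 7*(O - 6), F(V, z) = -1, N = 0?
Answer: (77 - I)² ≈ 5928.0 - 154.0*I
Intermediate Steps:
C(R, s) = I (C(R, s) = √(-1 + 0) = √(-1) = I)
S = -77 (S = 7*(-5 - 6) = 7*(-11) = -77)
(C(9, 4 + 7) + S)² = (I - 77)² = (-77 + I)²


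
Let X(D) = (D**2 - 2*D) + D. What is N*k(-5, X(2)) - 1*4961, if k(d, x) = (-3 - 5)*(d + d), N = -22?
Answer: -6721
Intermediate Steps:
X(D) = D**2 - D
k(d, x) = -16*d
N*k(-5, X(2)) - 1*4961 = -(-352)*(-5) - 1*4961 = -22*80 - 4961 = -1760 - 4961 = -6721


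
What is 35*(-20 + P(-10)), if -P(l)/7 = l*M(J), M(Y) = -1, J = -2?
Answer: -3150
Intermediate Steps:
P(l) = 7*l (P(l) = -7*l*(-1) = -(-7)*l = 7*l)
35*(-20 + P(-10)) = 35*(-20 + 7*(-10)) = 35*(-20 - 70) = 35*(-90) = -3150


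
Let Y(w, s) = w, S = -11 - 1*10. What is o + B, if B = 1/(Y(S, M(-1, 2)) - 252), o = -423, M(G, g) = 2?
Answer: -115480/273 ≈ -423.00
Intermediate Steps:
S = -21 (S = -11 - 10 = -21)
B = -1/273 (B = 1/(-21 - 252) = 1/(-273) = -1/273 ≈ -0.0036630)
o + B = -423 - 1/273 = -115480/273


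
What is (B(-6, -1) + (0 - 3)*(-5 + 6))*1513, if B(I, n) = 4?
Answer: 1513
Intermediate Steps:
(B(-6, -1) + (0 - 3)*(-5 + 6))*1513 = (4 + (0 - 3)*(-5 + 6))*1513 = (4 - 3*1)*1513 = (4 - 3)*1513 = 1*1513 = 1513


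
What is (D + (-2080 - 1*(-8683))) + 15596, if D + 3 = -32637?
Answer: -10441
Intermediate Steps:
D = -32640 (D = -3 - 32637 = -32640)
(D + (-2080 - 1*(-8683))) + 15596 = (-32640 + (-2080 - 1*(-8683))) + 15596 = (-32640 + (-2080 + 8683)) + 15596 = (-32640 + 6603) + 15596 = -26037 + 15596 = -10441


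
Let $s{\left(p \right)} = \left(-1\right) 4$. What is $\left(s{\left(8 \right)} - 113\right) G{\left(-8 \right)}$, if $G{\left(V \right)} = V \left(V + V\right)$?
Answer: $-14976$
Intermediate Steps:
$G{\left(V \right)} = 2 V^{2}$ ($G{\left(V \right)} = V 2 V = 2 V^{2}$)
$s{\left(p \right)} = -4$
$\left(s{\left(8 \right)} - 113\right) G{\left(-8 \right)} = \left(-4 - 113\right) 2 \left(-8\right)^{2} = - 117 \cdot 2 \cdot 64 = \left(-117\right) 128 = -14976$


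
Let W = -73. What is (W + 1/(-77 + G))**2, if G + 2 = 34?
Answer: 10797796/2025 ≈ 5332.2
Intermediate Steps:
G = 32 (G = -2 + 34 = 32)
(W + 1/(-77 + G))**2 = (-73 + 1/(-77 + 32))**2 = (-73 + 1/(-45))**2 = (-73 - 1/45)**2 = (-3286/45)**2 = 10797796/2025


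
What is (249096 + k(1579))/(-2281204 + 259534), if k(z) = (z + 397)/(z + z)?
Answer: -196661786/1596108465 ≈ -0.12321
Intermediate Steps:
k(z) = (397 + z)/(2*z) (k(z) = (397 + z)/((2*z)) = (397 + z)*(1/(2*z)) = (397 + z)/(2*z))
(249096 + k(1579))/(-2281204 + 259534) = (249096 + (1/2)*(397 + 1579)/1579)/(-2281204 + 259534) = (249096 + (1/2)*(1/1579)*1976)/(-2021670) = (249096 + 988/1579)*(-1/2021670) = (393323572/1579)*(-1/2021670) = -196661786/1596108465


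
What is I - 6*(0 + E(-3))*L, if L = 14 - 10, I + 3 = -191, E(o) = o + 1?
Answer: -146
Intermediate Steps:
E(o) = 1 + o
I = -194 (I = -3 - 191 = -194)
L = 4
I - 6*(0 + E(-3))*L = -194 - 6*(0 + (1 - 3))*4 = -194 - 6*(0 - 2)*4 = -194 - 6*(-2)*4 = -194 - (-12)*4 = -194 - 1*(-48) = -194 + 48 = -146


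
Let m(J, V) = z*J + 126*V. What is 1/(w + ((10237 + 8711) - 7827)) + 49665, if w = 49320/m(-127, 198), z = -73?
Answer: 18902440379854/380598819 ≈ 49665.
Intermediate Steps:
m(J, V) = -73*J + 126*V
w = 49320/34219 (w = 49320/(-73*(-127) + 126*198) = 49320/(9271 + 24948) = 49320/34219 ≈ 1.4413)
1/(w + ((10237 + 8711) - 7827)) + 49665 = 1/(49320/34219 + ((10237 + 8711) - 7827)) + 49665 = 1/(49320/34219 + (18948 - 7827)) + 49665 = 1/(49320/34219 + 11121) + 49665 = 1/(380598819/34219) + 49665 = 34219/380598819 + 49665 = 18902440379854/380598819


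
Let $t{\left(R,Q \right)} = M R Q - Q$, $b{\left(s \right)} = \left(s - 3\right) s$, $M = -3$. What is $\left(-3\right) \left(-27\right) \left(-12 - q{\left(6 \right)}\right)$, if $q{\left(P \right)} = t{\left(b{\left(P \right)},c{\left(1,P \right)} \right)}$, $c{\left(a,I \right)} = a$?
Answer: $3483$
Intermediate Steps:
$b{\left(s \right)} = s \left(-3 + s\right)$ ($b{\left(s \right)} = \left(-3 + s\right) s = s \left(-3 + s\right)$)
$t{\left(R,Q \right)} = - Q - 3 Q R$ ($t{\left(R,Q \right)} = - 3 R Q - Q = - 3 Q R - Q = - Q - 3 Q R$)
$q{\left(P \right)} = -1 - 3 P \left(-3 + P\right)$ ($q{\left(P \right)} = \left(-1\right) 1 \left(1 + 3 P \left(-3 + P\right)\right) = -1 - 3 P \left(-3 + P\right)$)
$\left(-3\right) \left(-27\right) \left(-12 - q{\left(6 \right)}\right) = \left(-3\right) \left(-27\right) \left(-12 - \left(-1 - 18 \left(-3 + 6\right)\right)\right) = 81 \left(-12 - \left(-1 - 18 \cdot 3\right)\right) = 81 \left(-12 - \left(-1 - 54\right)\right) = 81 \left(-12 - -55\right) = 81 \left(-12 + 55\right) = 81 \cdot 43 = 3483$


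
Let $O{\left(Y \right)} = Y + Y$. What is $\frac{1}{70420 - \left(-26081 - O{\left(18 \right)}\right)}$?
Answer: $\frac{1}{96537} \approx 1.0359 \cdot 10^{-5}$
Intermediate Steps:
$O{\left(Y \right)} = 2 Y$
$\frac{1}{70420 - \left(-26081 - O{\left(18 \right)}\right)} = \frac{1}{70420 + \left(\left(26542 + 2 \cdot 18\right) - 461\right)} = \frac{1}{70420 + \left(\left(26542 + 36\right) - 461\right)} = \frac{1}{70420 + \left(26578 - 461\right)} = \frac{1}{70420 + 26117} = \frac{1}{96537}$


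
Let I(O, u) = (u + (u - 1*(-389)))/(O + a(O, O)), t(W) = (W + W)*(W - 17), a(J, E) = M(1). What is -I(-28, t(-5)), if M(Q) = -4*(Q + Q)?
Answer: 829/36 ≈ 23.028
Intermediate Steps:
M(Q) = -8*Q
a(J, E) = -8 (a(J, E) = -8*1 = -8)
t(W) = 2*W*(-17 + W) (t(W) = (2*W)*(-17 + W) = 2*W*(-17 + W))
I(O, u) = (389 + 2*u)/(-8 + O) (I(O, u) = (u + (u - 1*(-389)))/(O - 8) = (u + (u + 389))/(-8 + O) = (u + (389 + u))/(-8 + O) = (389 + 2*u)/(-8 + O))
-I(-28, t(-5)) = -(389 + 2*(2*(-5)*(-17 - 5)))/(-8 - 28) = -(389 + 2*(2*(-5)*(-22)))/(-36) = -(-1)*(389 + 2*220)/36 = -(-1)*(389 + 440)/36 = -(-1)*829/36 = -1*(-829/36) = 829/36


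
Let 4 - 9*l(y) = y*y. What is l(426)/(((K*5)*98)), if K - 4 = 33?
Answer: -90736/81585 ≈ -1.1122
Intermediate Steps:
K = 37 (K = 4 + 33 = 37)
l(y) = 4/9 - y²/9 (l(y) = 4/9 - y*y/9 = 4/9 - y²/9)
l(426)/(((K*5)*98)) = (4/9 - ⅑*426²)/(((37*5)*98)) = (4/9 - ⅑*181476)/((185*98)) = (4/9 - 20164)/18130 = -181472/9*1/18130 = -90736/81585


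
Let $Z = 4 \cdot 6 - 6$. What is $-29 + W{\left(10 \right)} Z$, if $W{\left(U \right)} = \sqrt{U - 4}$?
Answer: $-29 + 18 \sqrt{6} \approx 15.091$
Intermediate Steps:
$Z = 18$ ($Z = 24 - 6 = 18$)
$W{\left(U \right)} = \sqrt{-4 + U}$
$-29 + W{\left(10 \right)} Z = -29 + \sqrt{-4 + 10} \cdot 18 = -29 + \sqrt{6} \cdot 18 = -29 + 18 \sqrt{6}$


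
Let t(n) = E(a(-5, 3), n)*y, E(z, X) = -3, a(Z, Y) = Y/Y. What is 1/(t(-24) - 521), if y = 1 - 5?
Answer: -1/509 ≈ -0.0019646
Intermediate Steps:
a(Z, Y) = 1
y = -4
t(n) = 12 (t(n) = -3*(-4) = 12)
1/(t(-24) - 521) = 1/(12 - 521) = 1/(-509) = -1/509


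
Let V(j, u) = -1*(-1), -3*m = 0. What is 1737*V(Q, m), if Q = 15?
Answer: 1737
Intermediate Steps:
m = 0 (m = -⅓*0 = 0)
V(j, u) = 1
1737*V(Q, m) = 1737*1 = 1737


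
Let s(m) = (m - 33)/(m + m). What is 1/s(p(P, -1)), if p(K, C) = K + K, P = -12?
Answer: 16/19 ≈ 0.84210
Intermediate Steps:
p(K, C) = 2*K
s(m) = (-33 + m)/(2*m) (s(m) = (-33 + m)/((2*m)) = (-33 + m)*(1/(2*m)) = (-33 + m)/(2*m))
1/s(p(P, -1)) = 1/((-33 + 2*(-12))/(2*((2*(-12))))) = 1/((½)*(-33 - 24)/(-24)) = 1/((½)*(-1/24)*(-57)) = 1/(19/16) = 16/19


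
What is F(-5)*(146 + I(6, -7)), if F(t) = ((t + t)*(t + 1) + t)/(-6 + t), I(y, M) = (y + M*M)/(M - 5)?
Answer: -59395/132 ≈ -449.96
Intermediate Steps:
I(y, M) = (y + M²)/(-5 + M)
F(t) = (t + 2*t*(1 + t))/(-6 + t) (F(t) = ((2*t)*(1 + t) + t)/(-6 + t) = (2*t*(1 + t) + t)/(-6 + t) = (t + 2*t*(1 + t))/(-6 + t))
F(-5)*(146 + I(6, -7)) = (-5*(3 + 2*(-5))/(-6 - 5))*(146 + (6 + (-7)²)/(-5 - 7)) = (-5*(3 - 10)/(-11))*(146 + (6 + 49)/(-12)) = (-5*(-1/11)*(-7))*(146 - 1/12*55) = -35*(146 - 55/12)/11 = -35/11*1697/12 = -59395/132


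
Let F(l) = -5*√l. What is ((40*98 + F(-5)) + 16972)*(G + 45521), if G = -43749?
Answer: 37020624 - 8860*I*√5 ≈ 3.7021e+7 - 19812.0*I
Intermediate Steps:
((40*98 + F(-5)) + 16972)*(G + 45521) = ((40*98 - 5*I*√5) + 16972)*(-43749 + 45521) = ((3920 - 5*I*√5) + 16972)*1772 = (20892 - 5*I*√5)*1772 = 37020624 - 8860*I*√5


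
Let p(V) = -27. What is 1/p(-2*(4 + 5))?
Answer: -1/27 ≈ -0.037037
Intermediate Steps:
1/p(-2*(4 + 5)) = 1/(-27) = -1/27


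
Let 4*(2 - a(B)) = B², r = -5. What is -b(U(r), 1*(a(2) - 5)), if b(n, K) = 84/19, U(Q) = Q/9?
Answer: -84/19 ≈ -4.4211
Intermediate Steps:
U(Q) = Q/9 (U(Q) = Q*(⅑) = Q/9)
a(B) = 2 - B²/4
b(n, K) = 84/19 (b(n, K) = 84*(1/19) = 84/19)
-b(U(r), 1*(a(2) - 5)) = -1*84/19 = -84/19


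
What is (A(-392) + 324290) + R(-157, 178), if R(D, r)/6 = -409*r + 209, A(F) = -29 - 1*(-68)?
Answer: -111229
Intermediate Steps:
A(F) = 39 (A(F) = -29 + 68 = 39)
R(D, r) = 1254 - 2454*r (R(D, r) = 6*(-409*r + 209) = 6*(209 - 409*r) = 1254 - 2454*r)
(A(-392) + 324290) + R(-157, 178) = (39 + 324290) + (1254 - 2454*178) = 324329 + (1254 - 436812) = 324329 - 435558 = -111229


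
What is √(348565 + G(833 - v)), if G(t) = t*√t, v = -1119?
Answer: √(348565 + 7808*√122) ≈ 659.40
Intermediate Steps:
G(t) = t^(3/2)
√(348565 + G(833 - v)) = √(348565 + (833 - 1*(-1119))^(3/2)) = √(348565 + (833 + 1119)^(3/2)) = √(348565 + 1952^(3/2)) = √(348565 + 7808*√122)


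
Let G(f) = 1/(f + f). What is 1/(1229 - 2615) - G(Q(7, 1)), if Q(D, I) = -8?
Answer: 685/11088 ≈ 0.061778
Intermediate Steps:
G(f) = 1/(2*f)
1/(1229 - 2615) - G(Q(7, 1)) = 1/(1229 - 2615) - 1/(2*(-8)) = 1/(-1386) - (-1)/(2*8) = -1/1386 - 1*(-1/16) = -1/1386 + 1/16 = 685/11088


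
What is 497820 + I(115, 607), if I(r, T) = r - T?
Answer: 497328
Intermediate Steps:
497820 + I(115, 607) = 497820 + (115 - 1*607) = 497820 + (115 - 607) = 497820 - 492 = 497328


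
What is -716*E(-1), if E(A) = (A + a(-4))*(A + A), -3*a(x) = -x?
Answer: -10024/3 ≈ -3341.3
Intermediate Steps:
a(x) = x/3 (a(x) = -(-1)*x/3 = x/3)
E(A) = 2*A*(-4/3 + A) (E(A) = (A + (1/3)*(-4))*(A + A) = (A - 4/3)*(2*A) = (-4/3 + A)*(2*A) = 2*A*(-4/3 + A))
-716*E(-1) = -1432*(-1)*(-4 + 3*(-1))/3 = -1432*(-1)*(-4 - 3)/3 = -1432*(-1)*(-7)/3 = -716*14/3 = -10024/3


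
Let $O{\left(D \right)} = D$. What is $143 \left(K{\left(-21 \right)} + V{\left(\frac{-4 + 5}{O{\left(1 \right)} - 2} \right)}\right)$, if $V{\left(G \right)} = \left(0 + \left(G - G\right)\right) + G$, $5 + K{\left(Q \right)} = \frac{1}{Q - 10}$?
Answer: $- \frac{26741}{31} \approx -862.61$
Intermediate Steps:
$K{\left(Q \right)} = -5 + \frac{1}{-10 + Q}$ ($K{\left(Q \right)} = -5 + \frac{1}{Q - 10} = -5 + \frac{1}{-10 + Q}$)
$V{\left(G \right)} = G$ ($V{\left(G \right)} = \left(0 + 0\right) + G = 0 + G = G$)
$143 \left(K{\left(-21 \right)} + V{\left(\frac{-4 + 5}{O{\left(1 \right)} - 2} \right)}\right) = 143 \left(\frac{51 - -105}{-10 - 21} + \frac{-4 + 5}{1 - 2}\right) = 143 \left(\frac{51 + 105}{-31} + 1 \frac{1}{-1}\right) = 143 \left(\left(- \frac{1}{31}\right) 156 + 1 \left(-1\right)\right) = 143 \left(- \frac{156}{31} - 1\right) = 143 \left(- \frac{187}{31}\right) = - \frac{26741}{31}$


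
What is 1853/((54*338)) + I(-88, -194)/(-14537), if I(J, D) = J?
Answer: 28543237/265329324 ≈ 0.10758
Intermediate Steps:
1853/((54*338)) + I(-88, -194)/(-14537) = 1853/((54*338)) - 88/(-14537) = 1853/18252 - 88*(-1/14537) = 1853*(1/18252) + 88/14537 = 1853/18252 + 88/14537 = 28543237/265329324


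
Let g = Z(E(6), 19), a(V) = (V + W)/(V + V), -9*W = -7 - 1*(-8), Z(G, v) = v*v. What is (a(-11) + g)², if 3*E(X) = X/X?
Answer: 1280852521/9801 ≈ 1.3069e+5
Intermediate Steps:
E(X) = ⅓ (E(X) = (X/X)/3 = (⅓)*1 = ⅓)
Z(G, v) = v²
W = -⅑ (W = -(-7 - 1*(-8))/9 = -(-7 + 8)/9 = -⅑*1 = -⅑ ≈ -0.11111)
a(V) = (-⅑ + V)/(2*V) (a(V) = (V - ⅑)/(V + V) = (-⅑ + V)/((2*V)) = (-⅑ + V)*(1/(2*V)) = (-⅑ + V)/(2*V))
g = 361 (g = 19² = 361)
(a(-11) + g)² = ((1/18)*(-1 + 9*(-11))/(-11) + 361)² = ((1/18)*(-1/11)*(-1 - 99) + 361)² = ((1/18)*(-1/11)*(-100) + 361)² = (50/99 + 361)² = (35789/99)² = 1280852521/9801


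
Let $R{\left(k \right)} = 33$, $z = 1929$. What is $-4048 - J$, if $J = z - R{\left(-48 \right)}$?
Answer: $-5944$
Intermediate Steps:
$J = 1896$ ($J = 1929 - 33 = 1896$)
$-4048 - J = -4048 - 1896 = -5944$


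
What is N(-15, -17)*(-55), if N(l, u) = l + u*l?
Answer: -13200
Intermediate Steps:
N(l, u) = l + l*u
N(-15, -17)*(-55) = -15*(1 - 17)*(-55) = -15*(-16)*(-55) = 240*(-55) = -13200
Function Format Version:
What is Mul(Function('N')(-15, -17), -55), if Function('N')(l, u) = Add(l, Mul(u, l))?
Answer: -13200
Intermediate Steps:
Function('N')(l, u) = Add(l, Mul(l, u))
Mul(Function('N')(-15, -17), -55) = Mul(Mul(-15, Add(1, -17)), -55) = Mul(Mul(-15, -16), -55) = Mul(240, -55) = -13200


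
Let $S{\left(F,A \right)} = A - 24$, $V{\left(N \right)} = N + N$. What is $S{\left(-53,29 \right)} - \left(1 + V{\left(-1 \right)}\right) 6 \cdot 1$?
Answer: $11$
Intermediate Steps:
$V{\left(N \right)} = 2 N$
$S{\left(F,A \right)} = -24 + A$ ($S{\left(F,A \right)} = A - 24 = -24 + A$)
$S{\left(-53,29 \right)} - \left(1 + V{\left(-1 \right)}\right) 6 \cdot 1 = \left(-24 + 29\right) - \left(1 + 2 \left(-1\right)\right) 6 \cdot 1 = 5 - \left(1 - 2\right) 6 \cdot 1 = 5 - \left(-1\right) 6 \cdot 1 = 5 - \left(-6\right) 1 = 5 - -6 = 5 + 6 = 11$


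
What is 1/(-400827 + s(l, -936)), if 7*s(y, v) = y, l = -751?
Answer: -7/2806540 ≈ -2.4942e-6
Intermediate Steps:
s(y, v) = y/7
1/(-400827 + s(l, -936)) = 1/(-400827 + (⅐)*(-751)) = 1/(-400827 - 751/7) = 1/(-2806540/7) = -7/2806540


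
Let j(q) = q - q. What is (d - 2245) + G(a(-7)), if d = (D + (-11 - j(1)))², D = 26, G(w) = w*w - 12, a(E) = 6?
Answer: -1996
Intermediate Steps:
j(q) = 0
G(w) = -12 + w² (G(w) = w² - 12 = -12 + w²)
d = 225 (d = (26 + (-11 - 1*0))² = (26 + (-11 + 0))² = (26 - 11)² = 15² = 225)
(d - 2245) + G(a(-7)) = (225 - 2245) + (-12 + 6²) = -2020 + (-12 + 36) = -2020 + 24 = -1996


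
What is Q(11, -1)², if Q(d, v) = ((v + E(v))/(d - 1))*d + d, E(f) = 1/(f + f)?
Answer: 34969/400 ≈ 87.422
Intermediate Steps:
E(f) = 1/(2*f)
Q(d, v) = d + d*(v + 1/(2*v))/(-1 + d) (Q(d, v) = ((v + 1/(2*v))/(d - 1))*d + d = ((v + 1/(2*v))/(-1 + d))*d + d = d*(v + 1/(2*v))/(-1 + d) + d = d + d*(v + 1/(2*v))/(-1 + d))
Q(11, -1)² = ((½)*11*(1 + 2*(-1)*(-1 + 11 - 1))/(-1*(-1 + 11)))² = ((½)*11*(-1)*(1 + 2*(-1)*9)/10)² = ((½)*11*(-1)*(⅒)*(1 - 18))² = ((½)*11*(-1)*(⅒)*(-17))² = (187/20)² = 34969/400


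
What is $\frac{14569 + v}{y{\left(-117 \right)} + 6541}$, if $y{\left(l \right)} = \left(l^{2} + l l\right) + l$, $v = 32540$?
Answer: $\frac{47109}{33802} \approx 1.3937$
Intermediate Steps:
$y{\left(l \right)} = l + 2 l^{2}$ ($y{\left(l \right)} = \left(l^{2} + l^{2}\right) + l = 2 l^{2} + l = l + 2 l^{2}$)
$\frac{14569 + v}{y{\left(-117 \right)} + 6541} = \frac{14569 + 32540}{- 117 \left(1 + 2 \left(-117\right)\right) + 6541} = \frac{47109}{- 117 \left(1 - 234\right) + 6541} = \frac{47109}{\left(-117\right) \left(-233\right) + 6541} = \frac{47109}{27261 + 6541} = \frac{47109}{33802}$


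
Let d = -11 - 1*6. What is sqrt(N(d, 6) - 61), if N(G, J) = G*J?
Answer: I*sqrt(163) ≈ 12.767*I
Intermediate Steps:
d = -17 (d = -11 - 6 = -17)
sqrt(N(d, 6) - 61) = sqrt(-17*6 - 61) = sqrt(-102 - 61) = sqrt(-163) = I*sqrt(163)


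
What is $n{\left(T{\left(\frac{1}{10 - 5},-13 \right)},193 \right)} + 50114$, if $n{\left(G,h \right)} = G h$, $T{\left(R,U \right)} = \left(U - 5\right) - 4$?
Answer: $45868$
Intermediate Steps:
$T{\left(R,U \right)} = -9 + U$ ($T{\left(R,U \right)} = \left(U - 5\right) - 4 = \left(-5 + U\right) - 4 = -9 + U$)
$n{\left(T{\left(\frac{1}{10 - 5},-13 \right)},193 \right)} + 50114 = \left(-9 - 13\right) 193 + 50114 = \left(-22\right) 193 + 50114 = -4246 + 50114 = 45868$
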